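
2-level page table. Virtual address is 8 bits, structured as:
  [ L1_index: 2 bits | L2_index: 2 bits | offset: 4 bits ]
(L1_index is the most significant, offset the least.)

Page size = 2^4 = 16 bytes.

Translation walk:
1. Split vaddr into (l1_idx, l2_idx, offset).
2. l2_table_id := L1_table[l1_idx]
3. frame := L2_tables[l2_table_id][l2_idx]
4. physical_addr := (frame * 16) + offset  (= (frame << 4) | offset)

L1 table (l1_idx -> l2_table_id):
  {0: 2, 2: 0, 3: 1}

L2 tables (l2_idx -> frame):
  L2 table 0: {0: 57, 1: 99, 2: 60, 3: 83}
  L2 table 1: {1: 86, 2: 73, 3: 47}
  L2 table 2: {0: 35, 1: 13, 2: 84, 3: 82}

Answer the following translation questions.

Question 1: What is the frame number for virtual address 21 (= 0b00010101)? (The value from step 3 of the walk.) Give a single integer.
vaddr = 21: l1_idx=0, l2_idx=1
L1[0] = 2; L2[2][1] = 13

Answer: 13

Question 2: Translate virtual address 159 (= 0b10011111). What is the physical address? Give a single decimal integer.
vaddr = 159 = 0b10011111
Split: l1_idx=2, l2_idx=1, offset=15
L1[2] = 0
L2[0][1] = 99
paddr = 99 * 16 + 15 = 1599

Answer: 1599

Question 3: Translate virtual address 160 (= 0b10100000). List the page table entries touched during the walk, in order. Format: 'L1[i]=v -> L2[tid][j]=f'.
vaddr = 160 = 0b10100000
Split: l1_idx=2, l2_idx=2, offset=0

Answer: L1[2]=0 -> L2[0][2]=60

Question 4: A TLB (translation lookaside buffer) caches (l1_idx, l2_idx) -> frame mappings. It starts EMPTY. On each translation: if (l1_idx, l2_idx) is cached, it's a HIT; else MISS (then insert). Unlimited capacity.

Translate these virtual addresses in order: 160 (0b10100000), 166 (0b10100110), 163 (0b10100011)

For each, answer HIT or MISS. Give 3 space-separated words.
vaddr=160: (2,2) not in TLB -> MISS, insert
vaddr=166: (2,2) in TLB -> HIT
vaddr=163: (2,2) in TLB -> HIT

Answer: MISS HIT HIT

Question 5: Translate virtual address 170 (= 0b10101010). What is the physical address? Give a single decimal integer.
vaddr = 170 = 0b10101010
Split: l1_idx=2, l2_idx=2, offset=10
L1[2] = 0
L2[0][2] = 60
paddr = 60 * 16 + 10 = 970

Answer: 970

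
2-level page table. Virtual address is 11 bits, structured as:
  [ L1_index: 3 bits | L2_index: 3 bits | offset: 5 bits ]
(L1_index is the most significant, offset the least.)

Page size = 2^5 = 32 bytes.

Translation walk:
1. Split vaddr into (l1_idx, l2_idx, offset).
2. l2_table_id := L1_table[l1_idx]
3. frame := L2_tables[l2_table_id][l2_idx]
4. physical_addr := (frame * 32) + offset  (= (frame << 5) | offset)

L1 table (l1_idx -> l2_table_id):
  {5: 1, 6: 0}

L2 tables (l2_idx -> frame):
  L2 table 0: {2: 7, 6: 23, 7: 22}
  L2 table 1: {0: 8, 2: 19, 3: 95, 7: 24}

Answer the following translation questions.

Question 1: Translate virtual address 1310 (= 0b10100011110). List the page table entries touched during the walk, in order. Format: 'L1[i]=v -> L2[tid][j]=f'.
Answer: L1[5]=1 -> L2[1][0]=8

Derivation:
vaddr = 1310 = 0b10100011110
Split: l1_idx=5, l2_idx=0, offset=30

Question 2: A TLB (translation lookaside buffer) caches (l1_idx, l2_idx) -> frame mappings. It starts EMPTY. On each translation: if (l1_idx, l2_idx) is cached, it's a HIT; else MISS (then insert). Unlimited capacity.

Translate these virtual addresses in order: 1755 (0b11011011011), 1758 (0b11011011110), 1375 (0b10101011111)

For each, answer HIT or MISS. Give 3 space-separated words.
vaddr=1755: (6,6) not in TLB -> MISS, insert
vaddr=1758: (6,6) in TLB -> HIT
vaddr=1375: (5,2) not in TLB -> MISS, insert

Answer: MISS HIT MISS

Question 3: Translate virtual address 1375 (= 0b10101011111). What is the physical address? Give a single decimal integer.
Answer: 639

Derivation:
vaddr = 1375 = 0b10101011111
Split: l1_idx=5, l2_idx=2, offset=31
L1[5] = 1
L2[1][2] = 19
paddr = 19 * 32 + 31 = 639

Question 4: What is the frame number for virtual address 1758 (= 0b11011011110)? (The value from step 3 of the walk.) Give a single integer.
vaddr = 1758: l1_idx=6, l2_idx=6
L1[6] = 0; L2[0][6] = 23

Answer: 23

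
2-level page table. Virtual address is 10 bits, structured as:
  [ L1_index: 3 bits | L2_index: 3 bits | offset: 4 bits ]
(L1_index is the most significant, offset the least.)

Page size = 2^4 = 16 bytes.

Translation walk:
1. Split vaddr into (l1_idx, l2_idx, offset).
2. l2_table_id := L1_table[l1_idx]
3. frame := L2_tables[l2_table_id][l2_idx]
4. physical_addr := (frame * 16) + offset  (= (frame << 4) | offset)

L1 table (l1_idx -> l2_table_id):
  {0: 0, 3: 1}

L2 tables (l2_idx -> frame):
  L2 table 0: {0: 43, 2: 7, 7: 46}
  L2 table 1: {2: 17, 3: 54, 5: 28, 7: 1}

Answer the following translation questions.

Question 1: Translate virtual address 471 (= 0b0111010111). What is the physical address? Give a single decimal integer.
vaddr = 471 = 0b0111010111
Split: l1_idx=3, l2_idx=5, offset=7
L1[3] = 1
L2[1][5] = 28
paddr = 28 * 16 + 7 = 455

Answer: 455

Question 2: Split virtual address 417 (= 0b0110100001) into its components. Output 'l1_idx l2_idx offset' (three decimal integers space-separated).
vaddr = 417 = 0b0110100001
  top 3 bits -> l1_idx = 3
  next 3 bits -> l2_idx = 2
  bottom 4 bits -> offset = 1

Answer: 3 2 1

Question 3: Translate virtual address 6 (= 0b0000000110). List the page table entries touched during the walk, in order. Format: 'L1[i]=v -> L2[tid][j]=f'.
Answer: L1[0]=0 -> L2[0][0]=43

Derivation:
vaddr = 6 = 0b0000000110
Split: l1_idx=0, l2_idx=0, offset=6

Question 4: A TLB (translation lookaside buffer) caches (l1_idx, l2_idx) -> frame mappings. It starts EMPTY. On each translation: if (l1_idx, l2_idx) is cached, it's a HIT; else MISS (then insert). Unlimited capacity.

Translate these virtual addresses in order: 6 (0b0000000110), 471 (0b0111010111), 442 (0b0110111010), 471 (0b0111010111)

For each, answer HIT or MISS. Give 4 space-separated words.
vaddr=6: (0,0) not in TLB -> MISS, insert
vaddr=471: (3,5) not in TLB -> MISS, insert
vaddr=442: (3,3) not in TLB -> MISS, insert
vaddr=471: (3,5) in TLB -> HIT

Answer: MISS MISS MISS HIT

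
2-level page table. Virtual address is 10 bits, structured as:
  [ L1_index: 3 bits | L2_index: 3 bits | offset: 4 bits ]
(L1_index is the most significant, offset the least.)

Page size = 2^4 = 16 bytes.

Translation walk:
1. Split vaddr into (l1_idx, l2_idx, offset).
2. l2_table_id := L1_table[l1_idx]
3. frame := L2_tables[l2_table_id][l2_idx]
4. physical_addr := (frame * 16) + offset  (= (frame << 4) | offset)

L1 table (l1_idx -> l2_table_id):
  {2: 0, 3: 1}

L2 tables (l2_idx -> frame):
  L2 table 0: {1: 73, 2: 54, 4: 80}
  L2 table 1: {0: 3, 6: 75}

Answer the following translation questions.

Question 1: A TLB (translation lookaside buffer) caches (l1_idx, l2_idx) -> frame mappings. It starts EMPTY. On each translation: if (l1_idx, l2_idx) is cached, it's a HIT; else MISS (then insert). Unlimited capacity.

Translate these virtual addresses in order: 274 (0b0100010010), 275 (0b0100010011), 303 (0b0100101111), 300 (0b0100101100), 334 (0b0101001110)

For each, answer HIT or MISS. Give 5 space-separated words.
vaddr=274: (2,1) not in TLB -> MISS, insert
vaddr=275: (2,1) in TLB -> HIT
vaddr=303: (2,2) not in TLB -> MISS, insert
vaddr=300: (2,2) in TLB -> HIT
vaddr=334: (2,4) not in TLB -> MISS, insert

Answer: MISS HIT MISS HIT MISS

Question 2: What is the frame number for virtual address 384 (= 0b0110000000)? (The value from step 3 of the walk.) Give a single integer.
Answer: 3

Derivation:
vaddr = 384: l1_idx=3, l2_idx=0
L1[3] = 1; L2[1][0] = 3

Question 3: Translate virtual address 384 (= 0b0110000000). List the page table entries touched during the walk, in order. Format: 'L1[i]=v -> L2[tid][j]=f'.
vaddr = 384 = 0b0110000000
Split: l1_idx=3, l2_idx=0, offset=0

Answer: L1[3]=1 -> L2[1][0]=3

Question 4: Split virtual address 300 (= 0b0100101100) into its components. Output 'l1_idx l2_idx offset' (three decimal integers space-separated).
Answer: 2 2 12

Derivation:
vaddr = 300 = 0b0100101100
  top 3 bits -> l1_idx = 2
  next 3 bits -> l2_idx = 2
  bottom 4 bits -> offset = 12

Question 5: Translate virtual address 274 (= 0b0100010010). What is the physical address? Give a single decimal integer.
vaddr = 274 = 0b0100010010
Split: l1_idx=2, l2_idx=1, offset=2
L1[2] = 0
L2[0][1] = 73
paddr = 73 * 16 + 2 = 1170

Answer: 1170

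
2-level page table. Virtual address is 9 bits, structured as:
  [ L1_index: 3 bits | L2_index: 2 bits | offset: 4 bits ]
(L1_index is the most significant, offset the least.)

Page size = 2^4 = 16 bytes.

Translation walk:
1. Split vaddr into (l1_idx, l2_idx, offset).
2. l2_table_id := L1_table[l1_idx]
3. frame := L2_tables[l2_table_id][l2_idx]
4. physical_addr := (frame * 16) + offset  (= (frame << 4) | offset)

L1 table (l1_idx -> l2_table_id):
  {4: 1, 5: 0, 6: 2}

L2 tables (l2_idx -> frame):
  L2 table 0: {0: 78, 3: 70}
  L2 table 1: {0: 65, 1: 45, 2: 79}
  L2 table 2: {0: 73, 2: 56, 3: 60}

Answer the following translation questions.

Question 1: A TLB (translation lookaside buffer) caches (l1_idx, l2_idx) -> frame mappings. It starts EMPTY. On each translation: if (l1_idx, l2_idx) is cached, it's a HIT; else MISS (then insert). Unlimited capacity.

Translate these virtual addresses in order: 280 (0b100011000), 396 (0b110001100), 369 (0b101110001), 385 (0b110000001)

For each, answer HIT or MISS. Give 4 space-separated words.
vaddr=280: (4,1) not in TLB -> MISS, insert
vaddr=396: (6,0) not in TLB -> MISS, insert
vaddr=369: (5,3) not in TLB -> MISS, insert
vaddr=385: (6,0) in TLB -> HIT

Answer: MISS MISS MISS HIT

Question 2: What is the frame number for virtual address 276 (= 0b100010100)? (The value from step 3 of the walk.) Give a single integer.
vaddr = 276: l1_idx=4, l2_idx=1
L1[4] = 1; L2[1][1] = 45

Answer: 45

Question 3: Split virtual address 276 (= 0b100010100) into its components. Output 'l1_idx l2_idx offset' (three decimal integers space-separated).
Answer: 4 1 4

Derivation:
vaddr = 276 = 0b100010100
  top 3 bits -> l1_idx = 4
  next 2 bits -> l2_idx = 1
  bottom 4 bits -> offset = 4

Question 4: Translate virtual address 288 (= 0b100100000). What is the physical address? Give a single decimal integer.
vaddr = 288 = 0b100100000
Split: l1_idx=4, l2_idx=2, offset=0
L1[4] = 1
L2[1][2] = 79
paddr = 79 * 16 + 0 = 1264

Answer: 1264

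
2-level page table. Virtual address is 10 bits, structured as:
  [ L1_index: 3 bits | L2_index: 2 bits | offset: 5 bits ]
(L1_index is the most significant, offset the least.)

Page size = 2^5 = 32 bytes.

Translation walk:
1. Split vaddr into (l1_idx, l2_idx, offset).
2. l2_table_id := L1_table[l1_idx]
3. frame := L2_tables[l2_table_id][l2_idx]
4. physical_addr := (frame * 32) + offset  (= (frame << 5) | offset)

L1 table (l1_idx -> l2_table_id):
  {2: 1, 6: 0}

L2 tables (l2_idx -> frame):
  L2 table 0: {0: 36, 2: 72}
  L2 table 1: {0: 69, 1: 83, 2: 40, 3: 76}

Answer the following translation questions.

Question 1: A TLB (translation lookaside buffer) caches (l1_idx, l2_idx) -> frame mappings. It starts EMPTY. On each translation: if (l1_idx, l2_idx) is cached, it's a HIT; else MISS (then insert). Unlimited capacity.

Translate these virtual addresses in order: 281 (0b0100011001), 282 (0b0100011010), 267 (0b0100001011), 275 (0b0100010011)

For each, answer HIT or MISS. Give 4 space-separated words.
vaddr=281: (2,0) not in TLB -> MISS, insert
vaddr=282: (2,0) in TLB -> HIT
vaddr=267: (2,0) in TLB -> HIT
vaddr=275: (2,0) in TLB -> HIT

Answer: MISS HIT HIT HIT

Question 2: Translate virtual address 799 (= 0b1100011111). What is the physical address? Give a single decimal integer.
Answer: 1183

Derivation:
vaddr = 799 = 0b1100011111
Split: l1_idx=6, l2_idx=0, offset=31
L1[6] = 0
L2[0][0] = 36
paddr = 36 * 32 + 31 = 1183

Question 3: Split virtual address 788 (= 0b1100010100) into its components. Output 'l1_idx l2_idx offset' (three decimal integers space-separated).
Answer: 6 0 20

Derivation:
vaddr = 788 = 0b1100010100
  top 3 bits -> l1_idx = 6
  next 2 bits -> l2_idx = 0
  bottom 5 bits -> offset = 20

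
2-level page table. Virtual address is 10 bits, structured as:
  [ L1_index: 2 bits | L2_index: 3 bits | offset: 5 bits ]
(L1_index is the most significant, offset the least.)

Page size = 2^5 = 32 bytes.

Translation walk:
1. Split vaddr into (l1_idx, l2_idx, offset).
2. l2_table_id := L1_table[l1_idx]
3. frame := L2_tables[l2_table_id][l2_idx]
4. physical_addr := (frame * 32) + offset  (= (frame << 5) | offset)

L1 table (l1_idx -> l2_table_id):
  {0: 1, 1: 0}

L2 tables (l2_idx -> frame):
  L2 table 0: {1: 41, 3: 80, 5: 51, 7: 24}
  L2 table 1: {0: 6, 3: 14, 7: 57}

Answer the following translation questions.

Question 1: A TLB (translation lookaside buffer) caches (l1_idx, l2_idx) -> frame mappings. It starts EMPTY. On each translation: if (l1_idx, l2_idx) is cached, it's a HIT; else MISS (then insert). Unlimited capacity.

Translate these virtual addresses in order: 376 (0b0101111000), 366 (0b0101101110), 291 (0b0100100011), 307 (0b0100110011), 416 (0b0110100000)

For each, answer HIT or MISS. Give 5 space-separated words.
Answer: MISS HIT MISS HIT MISS

Derivation:
vaddr=376: (1,3) not in TLB -> MISS, insert
vaddr=366: (1,3) in TLB -> HIT
vaddr=291: (1,1) not in TLB -> MISS, insert
vaddr=307: (1,1) in TLB -> HIT
vaddr=416: (1,5) not in TLB -> MISS, insert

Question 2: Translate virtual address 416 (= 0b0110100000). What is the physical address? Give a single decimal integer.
vaddr = 416 = 0b0110100000
Split: l1_idx=1, l2_idx=5, offset=0
L1[1] = 0
L2[0][5] = 51
paddr = 51 * 32 + 0 = 1632

Answer: 1632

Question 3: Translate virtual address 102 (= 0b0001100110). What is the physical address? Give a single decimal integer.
Answer: 454

Derivation:
vaddr = 102 = 0b0001100110
Split: l1_idx=0, l2_idx=3, offset=6
L1[0] = 1
L2[1][3] = 14
paddr = 14 * 32 + 6 = 454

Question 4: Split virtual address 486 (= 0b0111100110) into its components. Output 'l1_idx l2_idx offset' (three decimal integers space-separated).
vaddr = 486 = 0b0111100110
  top 2 bits -> l1_idx = 1
  next 3 bits -> l2_idx = 7
  bottom 5 bits -> offset = 6

Answer: 1 7 6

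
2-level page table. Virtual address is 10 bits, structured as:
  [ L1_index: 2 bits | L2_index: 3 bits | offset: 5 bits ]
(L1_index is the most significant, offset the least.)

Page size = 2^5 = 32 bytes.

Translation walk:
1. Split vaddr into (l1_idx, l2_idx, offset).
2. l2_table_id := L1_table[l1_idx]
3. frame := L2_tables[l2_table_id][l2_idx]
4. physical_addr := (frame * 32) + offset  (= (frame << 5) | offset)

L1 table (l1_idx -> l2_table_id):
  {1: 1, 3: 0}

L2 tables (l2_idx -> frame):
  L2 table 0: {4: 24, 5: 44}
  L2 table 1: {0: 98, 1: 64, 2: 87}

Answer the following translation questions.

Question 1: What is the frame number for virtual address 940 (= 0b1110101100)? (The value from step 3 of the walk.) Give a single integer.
vaddr = 940: l1_idx=3, l2_idx=5
L1[3] = 0; L2[0][5] = 44

Answer: 44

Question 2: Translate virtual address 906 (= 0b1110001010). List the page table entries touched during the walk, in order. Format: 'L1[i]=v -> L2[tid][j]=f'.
vaddr = 906 = 0b1110001010
Split: l1_idx=3, l2_idx=4, offset=10

Answer: L1[3]=0 -> L2[0][4]=24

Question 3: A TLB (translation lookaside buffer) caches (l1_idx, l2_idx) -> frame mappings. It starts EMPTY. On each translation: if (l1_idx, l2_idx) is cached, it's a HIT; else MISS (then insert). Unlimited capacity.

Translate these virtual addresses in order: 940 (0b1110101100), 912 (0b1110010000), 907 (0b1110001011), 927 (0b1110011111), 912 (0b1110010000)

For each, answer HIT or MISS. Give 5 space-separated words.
vaddr=940: (3,5) not in TLB -> MISS, insert
vaddr=912: (3,4) not in TLB -> MISS, insert
vaddr=907: (3,4) in TLB -> HIT
vaddr=927: (3,4) in TLB -> HIT
vaddr=912: (3,4) in TLB -> HIT

Answer: MISS MISS HIT HIT HIT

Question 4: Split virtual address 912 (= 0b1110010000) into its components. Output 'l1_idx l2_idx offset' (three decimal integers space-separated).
vaddr = 912 = 0b1110010000
  top 2 bits -> l1_idx = 3
  next 3 bits -> l2_idx = 4
  bottom 5 bits -> offset = 16

Answer: 3 4 16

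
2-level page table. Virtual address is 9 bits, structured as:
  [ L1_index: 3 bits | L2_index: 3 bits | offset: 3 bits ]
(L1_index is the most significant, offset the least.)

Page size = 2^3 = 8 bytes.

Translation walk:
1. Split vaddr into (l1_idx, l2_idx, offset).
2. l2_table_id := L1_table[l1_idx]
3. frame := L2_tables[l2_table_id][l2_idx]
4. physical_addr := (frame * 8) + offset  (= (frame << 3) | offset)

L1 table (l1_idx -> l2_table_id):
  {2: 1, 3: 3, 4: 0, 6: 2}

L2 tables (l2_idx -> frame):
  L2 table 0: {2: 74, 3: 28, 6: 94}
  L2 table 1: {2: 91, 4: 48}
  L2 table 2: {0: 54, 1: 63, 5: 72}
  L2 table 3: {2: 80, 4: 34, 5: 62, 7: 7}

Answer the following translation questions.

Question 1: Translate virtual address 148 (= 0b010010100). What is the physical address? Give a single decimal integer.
Answer: 732

Derivation:
vaddr = 148 = 0b010010100
Split: l1_idx=2, l2_idx=2, offset=4
L1[2] = 1
L2[1][2] = 91
paddr = 91 * 8 + 4 = 732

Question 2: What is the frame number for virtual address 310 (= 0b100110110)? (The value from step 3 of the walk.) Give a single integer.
vaddr = 310: l1_idx=4, l2_idx=6
L1[4] = 0; L2[0][6] = 94

Answer: 94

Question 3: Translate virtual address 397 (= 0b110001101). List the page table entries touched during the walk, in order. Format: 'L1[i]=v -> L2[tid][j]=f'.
vaddr = 397 = 0b110001101
Split: l1_idx=6, l2_idx=1, offset=5

Answer: L1[6]=2 -> L2[2][1]=63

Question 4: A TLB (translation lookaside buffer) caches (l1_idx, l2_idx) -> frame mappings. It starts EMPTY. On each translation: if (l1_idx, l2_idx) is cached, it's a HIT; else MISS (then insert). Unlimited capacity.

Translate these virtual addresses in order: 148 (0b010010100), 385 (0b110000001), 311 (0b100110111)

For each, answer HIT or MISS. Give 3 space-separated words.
Answer: MISS MISS MISS

Derivation:
vaddr=148: (2,2) not in TLB -> MISS, insert
vaddr=385: (6,0) not in TLB -> MISS, insert
vaddr=311: (4,6) not in TLB -> MISS, insert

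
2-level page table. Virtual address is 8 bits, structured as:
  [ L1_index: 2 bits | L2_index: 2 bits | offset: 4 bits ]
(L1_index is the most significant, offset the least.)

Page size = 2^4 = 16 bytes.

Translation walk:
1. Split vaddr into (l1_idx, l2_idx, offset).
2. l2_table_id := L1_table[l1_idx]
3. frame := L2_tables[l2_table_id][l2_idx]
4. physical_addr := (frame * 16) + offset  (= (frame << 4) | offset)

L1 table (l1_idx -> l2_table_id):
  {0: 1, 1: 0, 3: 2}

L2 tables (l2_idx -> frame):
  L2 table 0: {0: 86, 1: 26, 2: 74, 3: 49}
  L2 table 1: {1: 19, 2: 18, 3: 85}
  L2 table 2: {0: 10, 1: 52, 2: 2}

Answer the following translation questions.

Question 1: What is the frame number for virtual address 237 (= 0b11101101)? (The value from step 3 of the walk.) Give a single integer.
Answer: 2

Derivation:
vaddr = 237: l1_idx=3, l2_idx=2
L1[3] = 2; L2[2][2] = 2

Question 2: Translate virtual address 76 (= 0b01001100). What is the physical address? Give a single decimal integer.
vaddr = 76 = 0b01001100
Split: l1_idx=1, l2_idx=0, offset=12
L1[1] = 0
L2[0][0] = 86
paddr = 86 * 16 + 12 = 1388

Answer: 1388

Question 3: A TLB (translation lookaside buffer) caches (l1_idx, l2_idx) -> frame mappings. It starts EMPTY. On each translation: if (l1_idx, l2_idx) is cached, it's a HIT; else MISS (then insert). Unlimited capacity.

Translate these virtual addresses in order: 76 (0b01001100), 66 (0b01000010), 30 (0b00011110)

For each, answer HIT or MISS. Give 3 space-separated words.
Answer: MISS HIT MISS

Derivation:
vaddr=76: (1,0) not in TLB -> MISS, insert
vaddr=66: (1,0) in TLB -> HIT
vaddr=30: (0,1) not in TLB -> MISS, insert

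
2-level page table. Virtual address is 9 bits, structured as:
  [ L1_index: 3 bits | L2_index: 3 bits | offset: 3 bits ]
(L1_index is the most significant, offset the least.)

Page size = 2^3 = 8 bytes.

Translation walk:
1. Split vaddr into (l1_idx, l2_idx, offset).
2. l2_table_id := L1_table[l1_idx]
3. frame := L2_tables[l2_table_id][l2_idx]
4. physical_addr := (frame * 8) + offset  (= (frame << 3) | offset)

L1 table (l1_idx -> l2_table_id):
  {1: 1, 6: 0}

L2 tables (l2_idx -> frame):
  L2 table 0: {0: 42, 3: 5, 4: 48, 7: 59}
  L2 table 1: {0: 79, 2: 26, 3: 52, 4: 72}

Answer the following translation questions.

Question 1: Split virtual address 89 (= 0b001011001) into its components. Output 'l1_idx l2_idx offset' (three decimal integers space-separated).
Answer: 1 3 1

Derivation:
vaddr = 89 = 0b001011001
  top 3 bits -> l1_idx = 1
  next 3 bits -> l2_idx = 3
  bottom 3 bits -> offset = 1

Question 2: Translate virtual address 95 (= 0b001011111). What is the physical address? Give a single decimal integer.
vaddr = 95 = 0b001011111
Split: l1_idx=1, l2_idx=3, offset=7
L1[1] = 1
L2[1][3] = 52
paddr = 52 * 8 + 7 = 423

Answer: 423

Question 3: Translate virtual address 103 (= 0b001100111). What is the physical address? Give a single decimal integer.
vaddr = 103 = 0b001100111
Split: l1_idx=1, l2_idx=4, offset=7
L1[1] = 1
L2[1][4] = 72
paddr = 72 * 8 + 7 = 583

Answer: 583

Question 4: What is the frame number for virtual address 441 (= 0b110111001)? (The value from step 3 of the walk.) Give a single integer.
vaddr = 441: l1_idx=6, l2_idx=7
L1[6] = 0; L2[0][7] = 59

Answer: 59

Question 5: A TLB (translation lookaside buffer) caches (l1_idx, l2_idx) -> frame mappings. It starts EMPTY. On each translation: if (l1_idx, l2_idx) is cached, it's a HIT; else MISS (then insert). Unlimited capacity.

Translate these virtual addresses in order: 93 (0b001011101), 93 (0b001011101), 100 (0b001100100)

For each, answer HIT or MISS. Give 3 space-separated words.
vaddr=93: (1,3) not in TLB -> MISS, insert
vaddr=93: (1,3) in TLB -> HIT
vaddr=100: (1,4) not in TLB -> MISS, insert

Answer: MISS HIT MISS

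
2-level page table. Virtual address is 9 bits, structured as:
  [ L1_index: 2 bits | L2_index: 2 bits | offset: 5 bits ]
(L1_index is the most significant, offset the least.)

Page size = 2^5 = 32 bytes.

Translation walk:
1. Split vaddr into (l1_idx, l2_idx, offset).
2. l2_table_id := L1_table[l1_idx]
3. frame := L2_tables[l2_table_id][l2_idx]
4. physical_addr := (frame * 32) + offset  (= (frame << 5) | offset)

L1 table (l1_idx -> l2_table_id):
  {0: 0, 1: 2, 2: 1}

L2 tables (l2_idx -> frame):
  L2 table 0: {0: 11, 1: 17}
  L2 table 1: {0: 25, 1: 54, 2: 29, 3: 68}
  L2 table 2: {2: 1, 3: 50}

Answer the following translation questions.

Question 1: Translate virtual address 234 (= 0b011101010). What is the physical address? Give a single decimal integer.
vaddr = 234 = 0b011101010
Split: l1_idx=1, l2_idx=3, offset=10
L1[1] = 2
L2[2][3] = 50
paddr = 50 * 32 + 10 = 1610

Answer: 1610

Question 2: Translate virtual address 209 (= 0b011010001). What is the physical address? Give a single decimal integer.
vaddr = 209 = 0b011010001
Split: l1_idx=1, l2_idx=2, offset=17
L1[1] = 2
L2[2][2] = 1
paddr = 1 * 32 + 17 = 49

Answer: 49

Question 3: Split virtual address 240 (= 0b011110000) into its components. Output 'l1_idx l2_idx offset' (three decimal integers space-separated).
Answer: 1 3 16

Derivation:
vaddr = 240 = 0b011110000
  top 2 bits -> l1_idx = 1
  next 2 bits -> l2_idx = 3
  bottom 5 bits -> offset = 16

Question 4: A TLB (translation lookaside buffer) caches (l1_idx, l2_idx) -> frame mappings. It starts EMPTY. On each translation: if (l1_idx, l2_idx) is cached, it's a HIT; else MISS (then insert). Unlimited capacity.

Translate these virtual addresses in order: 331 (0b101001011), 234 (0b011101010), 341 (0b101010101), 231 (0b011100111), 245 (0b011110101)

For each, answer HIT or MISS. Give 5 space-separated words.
Answer: MISS MISS HIT HIT HIT

Derivation:
vaddr=331: (2,2) not in TLB -> MISS, insert
vaddr=234: (1,3) not in TLB -> MISS, insert
vaddr=341: (2,2) in TLB -> HIT
vaddr=231: (1,3) in TLB -> HIT
vaddr=245: (1,3) in TLB -> HIT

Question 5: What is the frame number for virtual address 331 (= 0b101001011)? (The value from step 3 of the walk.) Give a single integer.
vaddr = 331: l1_idx=2, l2_idx=2
L1[2] = 1; L2[1][2] = 29

Answer: 29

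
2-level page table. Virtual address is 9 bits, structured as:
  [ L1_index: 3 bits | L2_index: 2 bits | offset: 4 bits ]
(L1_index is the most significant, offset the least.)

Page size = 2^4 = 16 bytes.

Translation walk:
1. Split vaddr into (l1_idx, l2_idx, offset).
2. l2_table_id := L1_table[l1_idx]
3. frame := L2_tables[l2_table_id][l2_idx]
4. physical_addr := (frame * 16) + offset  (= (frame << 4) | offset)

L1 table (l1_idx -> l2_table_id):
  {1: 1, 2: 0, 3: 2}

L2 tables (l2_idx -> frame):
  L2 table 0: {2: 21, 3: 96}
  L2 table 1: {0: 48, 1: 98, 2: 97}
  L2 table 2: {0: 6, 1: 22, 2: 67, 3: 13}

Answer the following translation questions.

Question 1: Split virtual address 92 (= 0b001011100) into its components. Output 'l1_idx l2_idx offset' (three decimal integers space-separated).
Answer: 1 1 12

Derivation:
vaddr = 92 = 0b001011100
  top 3 bits -> l1_idx = 1
  next 2 bits -> l2_idx = 1
  bottom 4 bits -> offset = 12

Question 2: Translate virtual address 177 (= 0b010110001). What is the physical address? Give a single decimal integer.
vaddr = 177 = 0b010110001
Split: l1_idx=2, l2_idx=3, offset=1
L1[2] = 0
L2[0][3] = 96
paddr = 96 * 16 + 1 = 1537

Answer: 1537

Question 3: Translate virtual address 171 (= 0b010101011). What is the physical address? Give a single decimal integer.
vaddr = 171 = 0b010101011
Split: l1_idx=2, l2_idx=2, offset=11
L1[2] = 0
L2[0][2] = 21
paddr = 21 * 16 + 11 = 347

Answer: 347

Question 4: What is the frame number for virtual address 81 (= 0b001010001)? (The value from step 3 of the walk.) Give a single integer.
Answer: 98

Derivation:
vaddr = 81: l1_idx=1, l2_idx=1
L1[1] = 1; L2[1][1] = 98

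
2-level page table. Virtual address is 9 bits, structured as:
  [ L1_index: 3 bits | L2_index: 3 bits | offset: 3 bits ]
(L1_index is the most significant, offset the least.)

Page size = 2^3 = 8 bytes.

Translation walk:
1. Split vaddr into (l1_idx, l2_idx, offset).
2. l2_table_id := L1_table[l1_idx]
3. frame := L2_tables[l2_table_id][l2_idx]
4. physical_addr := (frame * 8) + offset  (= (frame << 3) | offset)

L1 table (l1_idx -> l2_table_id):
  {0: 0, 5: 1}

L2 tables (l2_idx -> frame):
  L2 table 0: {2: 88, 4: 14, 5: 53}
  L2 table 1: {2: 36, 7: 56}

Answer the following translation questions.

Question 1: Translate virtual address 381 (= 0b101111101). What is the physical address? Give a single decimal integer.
Answer: 453

Derivation:
vaddr = 381 = 0b101111101
Split: l1_idx=5, l2_idx=7, offset=5
L1[5] = 1
L2[1][7] = 56
paddr = 56 * 8 + 5 = 453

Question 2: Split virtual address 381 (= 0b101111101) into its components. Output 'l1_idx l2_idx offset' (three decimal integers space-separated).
Answer: 5 7 5

Derivation:
vaddr = 381 = 0b101111101
  top 3 bits -> l1_idx = 5
  next 3 bits -> l2_idx = 7
  bottom 3 bits -> offset = 5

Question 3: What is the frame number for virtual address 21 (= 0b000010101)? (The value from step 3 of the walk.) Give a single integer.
Answer: 88

Derivation:
vaddr = 21: l1_idx=0, l2_idx=2
L1[0] = 0; L2[0][2] = 88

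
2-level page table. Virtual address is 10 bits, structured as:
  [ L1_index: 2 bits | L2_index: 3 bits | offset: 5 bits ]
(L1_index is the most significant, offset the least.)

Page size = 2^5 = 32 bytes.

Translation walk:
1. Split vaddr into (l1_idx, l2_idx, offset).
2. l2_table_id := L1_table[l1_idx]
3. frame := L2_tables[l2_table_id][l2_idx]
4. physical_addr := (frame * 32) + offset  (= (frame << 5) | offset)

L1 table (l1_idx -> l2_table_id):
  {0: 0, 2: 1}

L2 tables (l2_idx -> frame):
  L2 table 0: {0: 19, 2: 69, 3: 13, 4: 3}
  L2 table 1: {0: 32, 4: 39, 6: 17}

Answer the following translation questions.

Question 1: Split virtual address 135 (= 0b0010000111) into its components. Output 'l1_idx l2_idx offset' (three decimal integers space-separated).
Answer: 0 4 7

Derivation:
vaddr = 135 = 0b0010000111
  top 2 bits -> l1_idx = 0
  next 3 bits -> l2_idx = 4
  bottom 5 bits -> offset = 7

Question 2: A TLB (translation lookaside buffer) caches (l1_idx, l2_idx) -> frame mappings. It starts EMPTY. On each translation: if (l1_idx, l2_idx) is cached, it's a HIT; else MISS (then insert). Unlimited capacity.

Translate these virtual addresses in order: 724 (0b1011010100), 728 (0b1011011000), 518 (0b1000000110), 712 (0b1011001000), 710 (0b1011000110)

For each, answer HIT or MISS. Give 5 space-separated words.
Answer: MISS HIT MISS HIT HIT

Derivation:
vaddr=724: (2,6) not in TLB -> MISS, insert
vaddr=728: (2,6) in TLB -> HIT
vaddr=518: (2,0) not in TLB -> MISS, insert
vaddr=712: (2,6) in TLB -> HIT
vaddr=710: (2,6) in TLB -> HIT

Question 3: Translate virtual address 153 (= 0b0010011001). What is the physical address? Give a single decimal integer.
Answer: 121

Derivation:
vaddr = 153 = 0b0010011001
Split: l1_idx=0, l2_idx=4, offset=25
L1[0] = 0
L2[0][4] = 3
paddr = 3 * 32 + 25 = 121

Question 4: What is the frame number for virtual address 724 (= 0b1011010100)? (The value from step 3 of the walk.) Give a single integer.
vaddr = 724: l1_idx=2, l2_idx=6
L1[2] = 1; L2[1][6] = 17

Answer: 17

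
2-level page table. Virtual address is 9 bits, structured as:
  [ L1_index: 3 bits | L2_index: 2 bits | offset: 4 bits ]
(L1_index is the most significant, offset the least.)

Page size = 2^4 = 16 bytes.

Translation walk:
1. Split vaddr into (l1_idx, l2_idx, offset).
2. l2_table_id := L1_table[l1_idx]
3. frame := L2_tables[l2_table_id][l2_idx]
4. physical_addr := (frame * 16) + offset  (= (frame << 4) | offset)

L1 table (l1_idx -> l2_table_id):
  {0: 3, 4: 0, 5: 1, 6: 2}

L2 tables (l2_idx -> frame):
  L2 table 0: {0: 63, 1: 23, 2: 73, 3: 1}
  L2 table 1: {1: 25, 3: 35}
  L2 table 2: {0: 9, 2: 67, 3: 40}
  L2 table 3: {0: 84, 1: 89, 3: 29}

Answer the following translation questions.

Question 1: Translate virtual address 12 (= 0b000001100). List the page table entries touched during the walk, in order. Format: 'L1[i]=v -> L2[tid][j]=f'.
Answer: L1[0]=3 -> L2[3][0]=84

Derivation:
vaddr = 12 = 0b000001100
Split: l1_idx=0, l2_idx=0, offset=12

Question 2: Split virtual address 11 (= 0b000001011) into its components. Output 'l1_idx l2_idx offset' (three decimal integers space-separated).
Answer: 0 0 11

Derivation:
vaddr = 11 = 0b000001011
  top 3 bits -> l1_idx = 0
  next 2 bits -> l2_idx = 0
  bottom 4 bits -> offset = 11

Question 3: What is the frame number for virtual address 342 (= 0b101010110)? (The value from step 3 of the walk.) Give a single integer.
Answer: 25

Derivation:
vaddr = 342: l1_idx=5, l2_idx=1
L1[5] = 1; L2[1][1] = 25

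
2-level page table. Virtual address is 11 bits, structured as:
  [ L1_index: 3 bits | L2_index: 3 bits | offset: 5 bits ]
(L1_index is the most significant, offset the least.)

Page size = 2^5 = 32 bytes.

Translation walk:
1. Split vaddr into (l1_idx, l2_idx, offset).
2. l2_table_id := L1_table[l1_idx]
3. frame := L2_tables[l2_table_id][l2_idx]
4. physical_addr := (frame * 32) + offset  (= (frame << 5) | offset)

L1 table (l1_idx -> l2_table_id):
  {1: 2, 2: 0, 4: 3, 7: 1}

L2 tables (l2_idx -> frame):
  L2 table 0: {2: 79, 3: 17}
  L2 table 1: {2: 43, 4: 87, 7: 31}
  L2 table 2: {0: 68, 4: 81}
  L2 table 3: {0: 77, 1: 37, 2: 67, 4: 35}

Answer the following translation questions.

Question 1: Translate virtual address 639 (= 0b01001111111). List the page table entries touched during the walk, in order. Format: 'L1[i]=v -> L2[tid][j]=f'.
vaddr = 639 = 0b01001111111
Split: l1_idx=2, l2_idx=3, offset=31

Answer: L1[2]=0 -> L2[0][3]=17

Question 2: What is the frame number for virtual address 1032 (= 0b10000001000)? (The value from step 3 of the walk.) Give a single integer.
vaddr = 1032: l1_idx=4, l2_idx=0
L1[4] = 3; L2[3][0] = 77

Answer: 77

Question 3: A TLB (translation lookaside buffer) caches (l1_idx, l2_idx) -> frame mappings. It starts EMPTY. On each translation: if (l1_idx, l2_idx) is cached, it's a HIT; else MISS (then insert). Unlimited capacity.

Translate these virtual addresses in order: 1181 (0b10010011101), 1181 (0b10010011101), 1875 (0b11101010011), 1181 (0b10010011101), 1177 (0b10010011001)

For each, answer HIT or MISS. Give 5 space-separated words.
Answer: MISS HIT MISS HIT HIT

Derivation:
vaddr=1181: (4,4) not in TLB -> MISS, insert
vaddr=1181: (4,4) in TLB -> HIT
vaddr=1875: (7,2) not in TLB -> MISS, insert
vaddr=1181: (4,4) in TLB -> HIT
vaddr=1177: (4,4) in TLB -> HIT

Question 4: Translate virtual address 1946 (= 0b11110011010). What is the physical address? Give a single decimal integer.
Answer: 2810

Derivation:
vaddr = 1946 = 0b11110011010
Split: l1_idx=7, l2_idx=4, offset=26
L1[7] = 1
L2[1][4] = 87
paddr = 87 * 32 + 26 = 2810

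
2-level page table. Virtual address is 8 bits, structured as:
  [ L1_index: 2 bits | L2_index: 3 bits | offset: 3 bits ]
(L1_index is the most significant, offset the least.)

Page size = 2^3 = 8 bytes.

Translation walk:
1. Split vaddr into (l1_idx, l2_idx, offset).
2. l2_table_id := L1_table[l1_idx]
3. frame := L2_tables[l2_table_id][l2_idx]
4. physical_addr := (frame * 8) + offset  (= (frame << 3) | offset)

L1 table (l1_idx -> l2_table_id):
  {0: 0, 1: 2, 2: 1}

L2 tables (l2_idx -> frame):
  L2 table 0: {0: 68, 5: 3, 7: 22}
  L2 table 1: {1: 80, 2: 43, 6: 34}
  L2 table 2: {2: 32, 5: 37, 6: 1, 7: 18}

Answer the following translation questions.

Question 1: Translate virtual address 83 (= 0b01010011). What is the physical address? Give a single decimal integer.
vaddr = 83 = 0b01010011
Split: l1_idx=1, l2_idx=2, offset=3
L1[1] = 2
L2[2][2] = 32
paddr = 32 * 8 + 3 = 259

Answer: 259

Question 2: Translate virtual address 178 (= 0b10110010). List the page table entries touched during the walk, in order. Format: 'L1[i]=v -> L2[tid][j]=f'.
Answer: L1[2]=1 -> L2[1][6]=34

Derivation:
vaddr = 178 = 0b10110010
Split: l1_idx=2, l2_idx=6, offset=2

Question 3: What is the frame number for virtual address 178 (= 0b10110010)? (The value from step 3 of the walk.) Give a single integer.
Answer: 34

Derivation:
vaddr = 178: l1_idx=2, l2_idx=6
L1[2] = 1; L2[1][6] = 34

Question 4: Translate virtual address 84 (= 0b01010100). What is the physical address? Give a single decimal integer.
vaddr = 84 = 0b01010100
Split: l1_idx=1, l2_idx=2, offset=4
L1[1] = 2
L2[2][2] = 32
paddr = 32 * 8 + 4 = 260

Answer: 260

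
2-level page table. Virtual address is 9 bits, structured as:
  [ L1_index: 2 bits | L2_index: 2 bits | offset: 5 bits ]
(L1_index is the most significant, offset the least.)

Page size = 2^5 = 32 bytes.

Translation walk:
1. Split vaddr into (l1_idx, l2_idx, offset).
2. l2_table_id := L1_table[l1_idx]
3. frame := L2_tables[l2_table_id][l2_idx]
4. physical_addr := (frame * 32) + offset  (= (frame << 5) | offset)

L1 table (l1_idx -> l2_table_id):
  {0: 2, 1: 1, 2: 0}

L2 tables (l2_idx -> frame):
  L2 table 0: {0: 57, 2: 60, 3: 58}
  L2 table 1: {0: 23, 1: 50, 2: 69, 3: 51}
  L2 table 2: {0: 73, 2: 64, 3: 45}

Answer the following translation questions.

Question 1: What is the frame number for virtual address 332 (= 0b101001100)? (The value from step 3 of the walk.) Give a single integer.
Answer: 60

Derivation:
vaddr = 332: l1_idx=2, l2_idx=2
L1[2] = 0; L2[0][2] = 60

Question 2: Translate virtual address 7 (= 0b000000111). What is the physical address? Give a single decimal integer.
vaddr = 7 = 0b000000111
Split: l1_idx=0, l2_idx=0, offset=7
L1[0] = 2
L2[2][0] = 73
paddr = 73 * 32 + 7 = 2343

Answer: 2343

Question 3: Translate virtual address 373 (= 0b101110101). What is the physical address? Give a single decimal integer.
Answer: 1877

Derivation:
vaddr = 373 = 0b101110101
Split: l1_idx=2, l2_idx=3, offset=21
L1[2] = 0
L2[0][3] = 58
paddr = 58 * 32 + 21 = 1877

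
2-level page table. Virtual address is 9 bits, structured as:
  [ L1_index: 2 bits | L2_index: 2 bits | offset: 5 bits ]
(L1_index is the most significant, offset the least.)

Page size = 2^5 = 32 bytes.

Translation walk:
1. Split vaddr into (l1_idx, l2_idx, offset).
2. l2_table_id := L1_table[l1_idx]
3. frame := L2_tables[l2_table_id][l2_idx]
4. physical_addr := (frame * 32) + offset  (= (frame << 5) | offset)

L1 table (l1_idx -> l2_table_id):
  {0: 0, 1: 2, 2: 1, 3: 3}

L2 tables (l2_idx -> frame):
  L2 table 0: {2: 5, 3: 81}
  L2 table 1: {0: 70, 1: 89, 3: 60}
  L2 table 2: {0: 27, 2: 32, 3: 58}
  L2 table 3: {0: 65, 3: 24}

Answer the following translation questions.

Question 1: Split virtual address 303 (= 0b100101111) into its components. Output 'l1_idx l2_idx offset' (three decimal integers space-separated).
vaddr = 303 = 0b100101111
  top 2 bits -> l1_idx = 2
  next 2 bits -> l2_idx = 1
  bottom 5 bits -> offset = 15

Answer: 2 1 15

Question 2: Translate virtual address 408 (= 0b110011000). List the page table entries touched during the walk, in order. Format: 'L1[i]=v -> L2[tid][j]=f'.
Answer: L1[3]=3 -> L2[3][0]=65

Derivation:
vaddr = 408 = 0b110011000
Split: l1_idx=3, l2_idx=0, offset=24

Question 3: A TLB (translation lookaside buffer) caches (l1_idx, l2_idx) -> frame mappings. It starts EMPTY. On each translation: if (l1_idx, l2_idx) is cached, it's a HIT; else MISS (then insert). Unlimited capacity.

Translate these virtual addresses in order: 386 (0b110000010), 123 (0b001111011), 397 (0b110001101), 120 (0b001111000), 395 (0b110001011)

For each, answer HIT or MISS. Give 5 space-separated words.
vaddr=386: (3,0) not in TLB -> MISS, insert
vaddr=123: (0,3) not in TLB -> MISS, insert
vaddr=397: (3,0) in TLB -> HIT
vaddr=120: (0,3) in TLB -> HIT
vaddr=395: (3,0) in TLB -> HIT

Answer: MISS MISS HIT HIT HIT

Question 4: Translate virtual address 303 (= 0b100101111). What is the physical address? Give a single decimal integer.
Answer: 2863

Derivation:
vaddr = 303 = 0b100101111
Split: l1_idx=2, l2_idx=1, offset=15
L1[2] = 1
L2[1][1] = 89
paddr = 89 * 32 + 15 = 2863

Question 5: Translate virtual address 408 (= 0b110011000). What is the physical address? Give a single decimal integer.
vaddr = 408 = 0b110011000
Split: l1_idx=3, l2_idx=0, offset=24
L1[3] = 3
L2[3][0] = 65
paddr = 65 * 32 + 24 = 2104

Answer: 2104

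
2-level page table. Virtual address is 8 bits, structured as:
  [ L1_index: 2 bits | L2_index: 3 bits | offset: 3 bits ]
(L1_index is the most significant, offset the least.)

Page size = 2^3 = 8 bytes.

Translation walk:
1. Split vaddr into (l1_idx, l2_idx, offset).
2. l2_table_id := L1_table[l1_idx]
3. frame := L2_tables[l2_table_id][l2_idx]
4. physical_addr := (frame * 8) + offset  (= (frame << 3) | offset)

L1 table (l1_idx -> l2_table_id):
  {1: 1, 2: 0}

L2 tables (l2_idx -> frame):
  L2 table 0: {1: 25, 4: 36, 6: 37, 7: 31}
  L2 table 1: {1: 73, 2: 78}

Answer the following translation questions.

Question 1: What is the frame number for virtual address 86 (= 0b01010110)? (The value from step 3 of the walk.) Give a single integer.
vaddr = 86: l1_idx=1, l2_idx=2
L1[1] = 1; L2[1][2] = 78

Answer: 78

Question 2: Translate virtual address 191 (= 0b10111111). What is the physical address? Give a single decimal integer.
Answer: 255

Derivation:
vaddr = 191 = 0b10111111
Split: l1_idx=2, l2_idx=7, offset=7
L1[2] = 0
L2[0][7] = 31
paddr = 31 * 8 + 7 = 255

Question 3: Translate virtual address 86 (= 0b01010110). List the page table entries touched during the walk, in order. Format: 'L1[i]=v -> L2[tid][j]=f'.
vaddr = 86 = 0b01010110
Split: l1_idx=1, l2_idx=2, offset=6

Answer: L1[1]=1 -> L2[1][2]=78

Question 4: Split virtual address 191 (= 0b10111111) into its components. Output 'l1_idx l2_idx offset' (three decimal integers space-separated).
Answer: 2 7 7

Derivation:
vaddr = 191 = 0b10111111
  top 2 bits -> l1_idx = 2
  next 3 bits -> l2_idx = 7
  bottom 3 bits -> offset = 7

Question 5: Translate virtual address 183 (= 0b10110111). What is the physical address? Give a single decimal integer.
Answer: 303

Derivation:
vaddr = 183 = 0b10110111
Split: l1_idx=2, l2_idx=6, offset=7
L1[2] = 0
L2[0][6] = 37
paddr = 37 * 8 + 7 = 303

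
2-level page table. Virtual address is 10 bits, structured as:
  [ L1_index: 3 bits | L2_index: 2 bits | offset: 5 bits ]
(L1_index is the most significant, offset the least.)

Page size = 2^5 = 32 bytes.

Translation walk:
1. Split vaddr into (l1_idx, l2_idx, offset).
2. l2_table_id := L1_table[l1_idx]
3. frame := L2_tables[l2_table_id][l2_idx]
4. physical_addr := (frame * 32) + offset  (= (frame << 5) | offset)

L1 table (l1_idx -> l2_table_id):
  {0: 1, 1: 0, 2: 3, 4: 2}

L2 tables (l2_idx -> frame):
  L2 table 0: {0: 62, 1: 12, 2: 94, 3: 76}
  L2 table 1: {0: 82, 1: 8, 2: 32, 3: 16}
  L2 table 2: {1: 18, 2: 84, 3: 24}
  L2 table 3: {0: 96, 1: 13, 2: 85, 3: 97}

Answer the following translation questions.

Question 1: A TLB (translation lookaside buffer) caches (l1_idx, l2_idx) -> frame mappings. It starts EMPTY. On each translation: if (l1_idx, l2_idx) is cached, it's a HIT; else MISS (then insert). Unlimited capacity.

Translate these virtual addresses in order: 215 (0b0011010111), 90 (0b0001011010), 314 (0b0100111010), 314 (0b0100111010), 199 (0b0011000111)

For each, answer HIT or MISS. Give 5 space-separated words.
vaddr=215: (1,2) not in TLB -> MISS, insert
vaddr=90: (0,2) not in TLB -> MISS, insert
vaddr=314: (2,1) not in TLB -> MISS, insert
vaddr=314: (2,1) in TLB -> HIT
vaddr=199: (1,2) in TLB -> HIT

Answer: MISS MISS MISS HIT HIT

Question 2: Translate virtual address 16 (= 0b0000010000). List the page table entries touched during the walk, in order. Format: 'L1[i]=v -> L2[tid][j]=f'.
Answer: L1[0]=1 -> L2[1][0]=82

Derivation:
vaddr = 16 = 0b0000010000
Split: l1_idx=0, l2_idx=0, offset=16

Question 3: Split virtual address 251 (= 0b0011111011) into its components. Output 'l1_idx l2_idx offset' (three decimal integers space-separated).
Answer: 1 3 27

Derivation:
vaddr = 251 = 0b0011111011
  top 3 bits -> l1_idx = 1
  next 2 bits -> l2_idx = 3
  bottom 5 bits -> offset = 27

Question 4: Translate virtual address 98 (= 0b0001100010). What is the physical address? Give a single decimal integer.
vaddr = 98 = 0b0001100010
Split: l1_idx=0, l2_idx=3, offset=2
L1[0] = 1
L2[1][3] = 16
paddr = 16 * 32 + 2 = 514

Answer: 514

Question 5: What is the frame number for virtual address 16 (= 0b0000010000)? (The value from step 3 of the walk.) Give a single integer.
Answer: 82

Derivation:
vaddr = 16: l1_idx=0, l2_idx=0
L1[0] = 1; L2[1][0] = 82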